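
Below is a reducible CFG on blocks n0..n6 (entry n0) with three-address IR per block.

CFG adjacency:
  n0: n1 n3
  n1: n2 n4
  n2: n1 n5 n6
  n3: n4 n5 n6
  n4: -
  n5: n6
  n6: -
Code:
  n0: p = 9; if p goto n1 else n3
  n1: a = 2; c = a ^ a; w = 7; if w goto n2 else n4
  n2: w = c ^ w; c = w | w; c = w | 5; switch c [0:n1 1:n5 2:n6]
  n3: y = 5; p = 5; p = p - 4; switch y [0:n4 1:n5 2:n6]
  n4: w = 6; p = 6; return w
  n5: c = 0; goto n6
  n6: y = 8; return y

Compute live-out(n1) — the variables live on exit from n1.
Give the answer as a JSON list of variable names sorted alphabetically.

Answer: ["c", "w"]

Working:
def/use:
  n0 def {p} use ∅
  n1 def {a,c,w} use ∅
  n2 def {c,w} use {c,w}
  n3 def {p,y} use ∅
  n4 def {p,w} use ∅
  n5 def {c} use ∅
  n6 def {y} use ∅

Liveness:
  live n0: ∅→∅
  live n1: ∅→{c,w}
  live n2: {c,w}→∅
  live n3: ∅→∅
  live n4: ∅→∅
  live n5: ∅→∅
  live n6: ∅→∅

live-out(n1) = ["c", "w"]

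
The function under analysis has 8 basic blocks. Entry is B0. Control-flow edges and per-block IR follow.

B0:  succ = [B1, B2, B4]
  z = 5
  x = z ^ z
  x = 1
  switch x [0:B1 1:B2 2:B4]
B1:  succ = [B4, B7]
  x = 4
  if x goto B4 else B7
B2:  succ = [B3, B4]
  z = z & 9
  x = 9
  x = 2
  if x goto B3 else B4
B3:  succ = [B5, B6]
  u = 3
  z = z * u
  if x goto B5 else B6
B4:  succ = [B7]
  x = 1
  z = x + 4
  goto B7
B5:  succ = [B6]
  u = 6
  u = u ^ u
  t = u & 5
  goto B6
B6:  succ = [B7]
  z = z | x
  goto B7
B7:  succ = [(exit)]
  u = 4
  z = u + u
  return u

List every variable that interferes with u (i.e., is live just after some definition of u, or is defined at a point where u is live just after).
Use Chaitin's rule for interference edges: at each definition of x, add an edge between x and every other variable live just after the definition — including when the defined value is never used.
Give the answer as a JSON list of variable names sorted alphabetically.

Answer: ["x", "z"]

Analysis:
def/use:
  B0: {x,z} / ∅
  B1: {x} / ∅
  B2: {x,z} / {z}
  B3: {u,z} / {x,z}
  B4: {x,z} / ∅
  B5: {t,u} / ∅
  B6: {z} / {x,z}
  B7: {u,z} / ∅

Liveness:
  B0: in=∅ out={z}
  B1: in=∅ out=∅
  B2: in={z} out={x,z}
  B3: in={x,z} out={x,z}
  B4: in=∅ out=∅
  B5: in={x,z} out={x,z}
  B6: in={x,z} out=∅
  B7: in=∅ out=∅

Interfere edges:
  t: {x,z}
  u: {x,z}
  x: {t,u,z}
  z: {t,u,x}

N(u) = ["x", "z"]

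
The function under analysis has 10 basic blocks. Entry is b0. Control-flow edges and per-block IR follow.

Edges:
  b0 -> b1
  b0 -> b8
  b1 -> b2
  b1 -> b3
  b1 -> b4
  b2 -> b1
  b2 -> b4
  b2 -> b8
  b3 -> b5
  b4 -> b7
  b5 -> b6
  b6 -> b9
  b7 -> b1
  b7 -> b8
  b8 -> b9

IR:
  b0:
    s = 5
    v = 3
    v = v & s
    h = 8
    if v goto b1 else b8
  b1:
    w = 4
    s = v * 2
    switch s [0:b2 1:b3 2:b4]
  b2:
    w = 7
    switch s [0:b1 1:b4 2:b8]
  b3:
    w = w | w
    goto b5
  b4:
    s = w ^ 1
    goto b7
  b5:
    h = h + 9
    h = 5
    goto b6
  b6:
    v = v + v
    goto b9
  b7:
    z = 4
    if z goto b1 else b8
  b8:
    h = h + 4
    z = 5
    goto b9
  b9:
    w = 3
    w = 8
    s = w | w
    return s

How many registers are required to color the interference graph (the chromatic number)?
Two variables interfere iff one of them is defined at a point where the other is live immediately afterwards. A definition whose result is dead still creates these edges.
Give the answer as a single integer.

Answer: 4

Derivation:
def/use:
  b0 def {h,s,v} use ∅
  b1 def {s,w} use {v}
  b2 def {w} use {s}
  b3 def {w} use {w}
  b4 def {s} use {w}
  b5 def {h} use {h}
  b6 def {v} use {v}
  b7 def {z} use ∅
  b8 def {h,z} use {h}
  b9 def {s,w} use ∅

Live sets:
  b0 li=∅ lo={h,v}
  b1 li={h,v} lo={h,s,v,w}
  b2 li={h,s,v} lo={h,v,w}
  b3 li={h,v,w} lo={h,v}
  b4 li={h,v,w} lo={h,v}
  b5 li={h,v} lo={v}
  b6 li={v} lo=∅
  b7 li={h,v} lo={h,v}
  b8 li={h} lo=∅
  b9 li=∅ lo=∅

Interfere edges:
  h↔{s,v,w,z}
  s↔{h,v,w}
  v↔{h,s,w,z}
  w↔{h,s,v}
  z↔{h,v}

Chromatic number:
  {h,s,v,w} pairwise interfere (4-clique) ⇒ χ ≥ 4
  assign h→r0 s→r2 v→r1 w→r3 z→r2 — no edge inside a register ⇒ χ ≤ 4
  χ = 4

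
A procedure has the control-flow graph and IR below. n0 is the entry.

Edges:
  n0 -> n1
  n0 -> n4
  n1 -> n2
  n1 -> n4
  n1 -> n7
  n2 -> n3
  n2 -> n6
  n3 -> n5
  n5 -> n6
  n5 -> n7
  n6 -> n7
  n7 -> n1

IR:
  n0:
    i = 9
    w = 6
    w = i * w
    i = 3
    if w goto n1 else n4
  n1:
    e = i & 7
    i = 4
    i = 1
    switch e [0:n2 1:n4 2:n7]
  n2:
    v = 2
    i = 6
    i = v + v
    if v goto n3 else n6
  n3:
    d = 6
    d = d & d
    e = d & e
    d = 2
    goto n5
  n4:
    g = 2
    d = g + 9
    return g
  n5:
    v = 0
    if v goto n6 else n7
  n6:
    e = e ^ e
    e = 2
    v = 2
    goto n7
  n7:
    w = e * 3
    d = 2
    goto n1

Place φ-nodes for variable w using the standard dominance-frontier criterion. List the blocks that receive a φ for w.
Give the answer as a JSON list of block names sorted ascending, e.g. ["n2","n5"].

idom tree: n1←n0 n2←n1 n3←n2 n4←n0 n5←n3 n6←n2 n7←n1
Join-block Dom:
  n1: preds {n0,n7}: {n0} ∩ {n0,n1,n7} = {n0}; idom=n0
  n4: preds {n0,n1}: {n0} ∩ {n0,n1} = {n0}; idom=n0
  n6: preds {n2,n5}: {n0,n1,n2} ∩ {n0,n1,n2,n3,n5} = {n0,n1,n2}; idom=n2
  n7: preds {n1,n5,n6}: {n0,n1} ∩ {n0,n1,n2,n3,n5} ∩ {n0,n1,n2,n6} = {n0,n1}; idom=n1

Frontier:
  n1←n0: walk · to n0
  n1←n7: walk n7→n1 to n0
  n4←n0: walk · to n0
  n4←n1: walk n1 to n0
  n6←n2: walk · to n2
  n6←n5: walk n5→n3 to n2
  n7←n1: walk · to n1
  n7←n5: walk n5→n3→n2 to n1
  n7←n6: walk n6→n2 to n1
  n0: DF=∅
  n1: DF={n1,n4}
  n2: DF={n7}
  n3: DF={n6,n7}
  n4: DF=∅
  n5: DF={n6,n7}
  n6: DF={n7}
  n7: DF={n1}

φ for w: defs {n0,n7}
  DF⁺ = {n1,n4}

Answer: ["n1", "n4"]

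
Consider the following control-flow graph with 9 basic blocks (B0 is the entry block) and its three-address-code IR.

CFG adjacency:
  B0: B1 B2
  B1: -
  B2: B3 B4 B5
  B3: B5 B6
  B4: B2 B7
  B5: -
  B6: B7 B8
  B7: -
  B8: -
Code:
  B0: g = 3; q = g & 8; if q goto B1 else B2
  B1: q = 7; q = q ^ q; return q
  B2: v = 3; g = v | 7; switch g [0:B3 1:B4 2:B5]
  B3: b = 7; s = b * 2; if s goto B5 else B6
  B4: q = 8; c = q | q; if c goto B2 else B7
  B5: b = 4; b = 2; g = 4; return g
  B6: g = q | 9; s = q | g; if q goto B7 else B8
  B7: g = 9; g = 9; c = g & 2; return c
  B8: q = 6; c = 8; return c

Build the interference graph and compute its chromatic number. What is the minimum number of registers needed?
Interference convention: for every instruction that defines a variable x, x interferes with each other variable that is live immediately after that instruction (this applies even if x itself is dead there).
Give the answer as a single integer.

def/use:
  B0: def={g,q} ue=∅
  B1: def={q} ue=∅
  B2: def={g,v} ue=∅
  B3: def={b,s} ue=∅
  B4: def={c,q} ue=∅
  B5: def={b,g} ue=∅
  B6: def={g,s} ue={q}
  B7: def={c,g} ue=∅
  B8: def={c,q} ue=∅

Live sets:
  live B0: ∅→{q}
  live B1: ∅→∅
  live B2: {q}→{q}
  live B3: {q}→{q}
  live B4: ∅→{q}
  live B5: ∅→∅
  live B6: {q}→∅
  live B7: ∅→∅
  live B8: ∅→∅

Interference:
  b — {q}
  c — {q}
  g — {q}
  q — {b,c,g,s,v}
  s — {q}
  v — {q}

Chromatic number:
  clique {b,q} ⇒ need ≥ 2
  2-colouring: R0={q}  R1={b,c,g,s,v}
  χ = 2

Answer: 2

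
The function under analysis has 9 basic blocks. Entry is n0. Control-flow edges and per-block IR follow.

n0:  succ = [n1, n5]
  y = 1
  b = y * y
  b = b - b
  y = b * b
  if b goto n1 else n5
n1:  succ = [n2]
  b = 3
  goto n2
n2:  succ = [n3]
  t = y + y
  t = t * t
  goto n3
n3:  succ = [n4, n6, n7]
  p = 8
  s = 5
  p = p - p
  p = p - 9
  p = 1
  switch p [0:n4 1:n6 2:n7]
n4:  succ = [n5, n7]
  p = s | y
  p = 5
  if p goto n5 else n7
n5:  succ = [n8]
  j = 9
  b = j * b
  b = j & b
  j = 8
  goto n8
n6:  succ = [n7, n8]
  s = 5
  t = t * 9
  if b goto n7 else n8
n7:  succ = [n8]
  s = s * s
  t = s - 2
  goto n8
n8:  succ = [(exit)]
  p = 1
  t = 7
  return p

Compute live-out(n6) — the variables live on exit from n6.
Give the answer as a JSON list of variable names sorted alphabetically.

Answer: ["s"]

Analysis:
Block summaries:
  n0 def {b,y} use ∅
  n1 def {b} use ∅
  n2 def {t} use {y}
  n3 def {p,s} use ∅
  n4 def {p} use {s,y}
  n5 def {b,j} use {b}
  n6 def {s,t} use {b,t}
  n7 def {s,t} use {s}
  n8 def {p,t} use ∅

Live sets:
  n0 li=∅ lo={b,y}
  n1 li={y} lo={b,y}
  n2 li={b,y} lo={b,t,y}
  n3 li={b,t,y} lo={b,s,t,y}
  n4 li={b,s,y} lo={b,s}
  n5 li={b} lo=∅
  n6 li={b,t} lo={s}
  n7 li={s} lo=∅
  n8 li=∅ lo=∅

live-out(n6) = ["s"]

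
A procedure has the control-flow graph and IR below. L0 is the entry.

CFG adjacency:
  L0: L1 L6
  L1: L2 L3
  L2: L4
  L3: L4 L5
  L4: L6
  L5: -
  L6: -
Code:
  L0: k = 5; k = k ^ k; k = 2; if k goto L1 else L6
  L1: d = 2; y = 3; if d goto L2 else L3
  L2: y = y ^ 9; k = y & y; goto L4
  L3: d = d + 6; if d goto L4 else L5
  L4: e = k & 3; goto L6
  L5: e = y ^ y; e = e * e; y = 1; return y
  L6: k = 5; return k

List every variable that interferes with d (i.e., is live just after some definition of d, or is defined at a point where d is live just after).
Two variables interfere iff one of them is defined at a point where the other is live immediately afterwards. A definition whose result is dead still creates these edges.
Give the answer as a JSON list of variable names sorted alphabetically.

Answer: ["k", "y"]

Derivation:
def/use:
  L0 def {k} use ∅
  L1 def {d,y} use ∅
  L2 def {k,y} use {y}
  L3 def {d} use {d}
  L4 def {e} use {k}
  L5 def {e,y} use {y}
  L6 def {k} use ∅

Live sets:
  L0: in=∅ out={k}
  L1: in={k} out={d,k,y}
  L2: in={y} out={k}
  L3: in={d,k,y} out={k,y}
  L4: in={k} out=∅
  L5: in={y} out=∅
  L6: in=∅ out=∅

Interfere edges:
  d↔{k,y}
  e↔∅
  k↔{d,y}
  y↔{d,k}

N(d) = ["k", "y"]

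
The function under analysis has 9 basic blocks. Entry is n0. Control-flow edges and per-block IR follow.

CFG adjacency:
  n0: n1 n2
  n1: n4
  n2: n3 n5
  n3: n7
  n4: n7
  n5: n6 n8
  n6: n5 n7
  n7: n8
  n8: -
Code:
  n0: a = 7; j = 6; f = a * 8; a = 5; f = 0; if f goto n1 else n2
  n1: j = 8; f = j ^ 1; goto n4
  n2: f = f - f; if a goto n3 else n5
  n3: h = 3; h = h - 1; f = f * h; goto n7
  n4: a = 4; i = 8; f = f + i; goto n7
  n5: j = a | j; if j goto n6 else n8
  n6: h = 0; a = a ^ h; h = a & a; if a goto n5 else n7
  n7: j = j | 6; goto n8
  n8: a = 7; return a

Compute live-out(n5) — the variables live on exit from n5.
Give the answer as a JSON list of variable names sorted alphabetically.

Answer: ["a", "j"]

Derivation:
Per-block:
  n0 def {a,f,j} use ∅
  n1 def {f,j} use ∅
  n2 def {f} use {a,f}
  n3 def {f,h} use {f}
  n4 def {a,f,i} use {f}
  n5 def {j} use {a,j}
  n6 def {a,h} use {a}
  n7 def {j} use {j}
  n8 def {a} use ∅

Liveness:
  live n0: ∅→{a,f,j}
  live n1: ∅→{f,j}
  live n2: {a,f,j}→{a,f,j}
  live n3: {f,j}→{j}
  live n4: {f,j}→{j}
  live n5: {a,j}→{a,j}
  live n6: {a,j}→{a,j}
  live n7: {j}→∅
  live n8: ∅→∅

live-out(n5) = ["a", "j"]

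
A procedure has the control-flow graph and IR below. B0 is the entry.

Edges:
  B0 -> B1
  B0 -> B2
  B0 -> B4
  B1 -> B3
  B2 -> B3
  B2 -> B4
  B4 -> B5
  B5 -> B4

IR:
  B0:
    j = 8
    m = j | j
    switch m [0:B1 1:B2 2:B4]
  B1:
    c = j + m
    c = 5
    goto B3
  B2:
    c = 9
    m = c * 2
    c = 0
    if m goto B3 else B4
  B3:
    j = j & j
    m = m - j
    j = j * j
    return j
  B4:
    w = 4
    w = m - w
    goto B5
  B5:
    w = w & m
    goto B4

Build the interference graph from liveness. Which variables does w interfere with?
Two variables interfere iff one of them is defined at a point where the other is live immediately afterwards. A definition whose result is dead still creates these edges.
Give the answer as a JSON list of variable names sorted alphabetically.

Per-block:
  B0 def {j,m} use ∅
  B1 def {c} use {j,m}
  B2 def {c,m} use ∅
  B3 def {j,m} use {j,m}
  B4 def {w} use {m}
  B5 def {w} use {m,w}

Backward fixpoint:
  B0 li=∅ lo={j,m}
  B1 li={j,m} lo={j,m}
  B2 li={j} lo={j,m}
  B3 li={j,m} lo=∅
  B4 li={m} lo={m,w}
  B5 li={m,w} lo={m}

Interfere edges:
  c: {j,m}
  j: {c,m}
  m: {c,j,w}
  w: {m}

N(w) = ["m"]

Answer: ["m"]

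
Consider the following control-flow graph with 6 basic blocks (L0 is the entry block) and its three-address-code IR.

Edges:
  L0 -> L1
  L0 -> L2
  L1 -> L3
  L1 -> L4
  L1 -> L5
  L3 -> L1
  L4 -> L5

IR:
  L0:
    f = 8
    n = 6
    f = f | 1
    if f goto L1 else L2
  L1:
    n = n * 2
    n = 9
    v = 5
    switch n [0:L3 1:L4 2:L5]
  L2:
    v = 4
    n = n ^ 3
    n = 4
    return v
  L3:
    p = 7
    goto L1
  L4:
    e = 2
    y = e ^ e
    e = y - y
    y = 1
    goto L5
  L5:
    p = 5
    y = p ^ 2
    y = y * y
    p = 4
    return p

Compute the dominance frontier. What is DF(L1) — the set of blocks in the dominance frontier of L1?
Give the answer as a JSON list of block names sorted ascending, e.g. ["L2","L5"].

Answer: ["L1"]

Working:
idom tree: L1←L0 L2←L0 L3←L1 L4←L1 L5←L1
Dom∩ at merges:
  L1: preds {L0,L3}: {L0} ∩ {L0,L1,L3} = {L0}; idom=L0
  L5: preds {L1,L4}: {L0,L1} ∩ {L0,L1,L4} = {L0,L1}; idom=L1

DF derivation:
  join L1 pred L0: · stop@L0
  join L1 pred L3: L3→L1 stop@L0
  join L5 pred L1: · stop@L1
  join L5 pred L4: L4 stop@L1
  L0 → ∅
  L1 → {L1}
  L2 → ∅
  L3 → {L1}
  L4 → {L5}
  L5 → ∅

DF(L1) = ["L1"]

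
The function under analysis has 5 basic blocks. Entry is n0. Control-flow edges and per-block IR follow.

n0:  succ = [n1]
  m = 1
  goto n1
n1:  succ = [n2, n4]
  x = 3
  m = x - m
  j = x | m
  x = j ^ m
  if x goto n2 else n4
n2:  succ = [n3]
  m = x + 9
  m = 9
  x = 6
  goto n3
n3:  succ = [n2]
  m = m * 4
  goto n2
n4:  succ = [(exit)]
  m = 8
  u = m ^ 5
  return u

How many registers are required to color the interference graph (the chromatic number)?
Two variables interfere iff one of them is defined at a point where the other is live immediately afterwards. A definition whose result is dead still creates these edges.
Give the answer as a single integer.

Block summaries:
  n0: {m} / ∅
  n1: {j,m,x} / {m}
  n2: {m,x} / {x}
  n3: {m} / {m}
  n4: {m,u} / ∅

Liveness:
  live n0: ∅→{m}
  live n1: {m}→{x}
  live n2: {x}→{m,x}
  live n3: {m,x}→{x}
  live n4: ∅→∅

Interfere edges:
  j — {m}
  m — {j,x}
  u — ∅
  x — {m}

Registers:
  clique {j,m} ⇒ need ≥ 2
  2-colouring: R0={m,u}  R1={j,x}
  χ = 2

Answer: 2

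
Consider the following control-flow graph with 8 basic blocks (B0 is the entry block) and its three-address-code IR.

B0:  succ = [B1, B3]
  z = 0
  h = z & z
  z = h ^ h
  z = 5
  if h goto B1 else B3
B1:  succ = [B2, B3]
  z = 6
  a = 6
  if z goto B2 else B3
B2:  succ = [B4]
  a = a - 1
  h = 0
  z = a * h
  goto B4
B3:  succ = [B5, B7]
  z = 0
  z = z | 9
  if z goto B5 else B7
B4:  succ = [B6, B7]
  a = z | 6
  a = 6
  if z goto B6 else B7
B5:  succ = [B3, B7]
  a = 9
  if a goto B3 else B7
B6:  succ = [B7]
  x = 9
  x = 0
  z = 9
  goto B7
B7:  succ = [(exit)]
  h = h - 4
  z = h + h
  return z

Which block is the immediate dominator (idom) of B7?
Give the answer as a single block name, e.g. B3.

Answer: B0

Working:
idom tree: B1←B0 B2←B1 B3←B0 B4←B2 B5←B3 B6←B4 B7←B0
Dom at joins:
  B3: preds {B0,B1,B5}: {B0} ∩ {B0,B1} ∩ {B0,B3,B5} = {B0}; idom=B0
  B7: preds {B3,B4,B5,B6}: {B0,B3} ∩ {B0,B1,B2,B4} ∩ {B0,B3,B5} ∩ {B0,B1,B2,B4,B6} = {B0}; idom=B0

idom(B7) = B0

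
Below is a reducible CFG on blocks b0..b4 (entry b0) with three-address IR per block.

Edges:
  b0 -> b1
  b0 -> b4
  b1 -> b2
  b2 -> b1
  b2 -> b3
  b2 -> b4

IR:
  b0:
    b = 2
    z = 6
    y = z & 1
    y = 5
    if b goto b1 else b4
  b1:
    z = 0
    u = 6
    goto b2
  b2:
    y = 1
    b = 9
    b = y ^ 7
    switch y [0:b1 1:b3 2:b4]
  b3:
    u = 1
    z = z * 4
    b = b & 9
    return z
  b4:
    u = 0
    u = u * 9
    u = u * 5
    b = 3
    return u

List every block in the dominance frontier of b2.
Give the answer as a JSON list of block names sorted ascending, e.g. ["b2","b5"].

Answer: ["b1", "b4"]

Analysis:
idom tree: b1←b0 b2←b1 b3←b2 b4←b0
Dom∩ at merges:
  b1: preds {b0,b2}: {b0} ∩ {b0,b1,b2} = {b0}; idom=b0
  b4: preds {b0,b2}: {b0} ∩ {b0,b1,b2} = {b0}; idom=b0

DF derivation:
  join b1 pred b0: · stop@b0
  join b1 pred b2: b2→b1 stop@b0
  join b4 pred b0: · stop@b0
  join b4 pred b2: b2→b1 stop@b0
  b0: DF=∅
  b1: DF={b1,b4}
  b2: DF={b1,b4}
  b3: DF=∅
  b4: DF=∅

DF(b2) = ["b1", "b4"]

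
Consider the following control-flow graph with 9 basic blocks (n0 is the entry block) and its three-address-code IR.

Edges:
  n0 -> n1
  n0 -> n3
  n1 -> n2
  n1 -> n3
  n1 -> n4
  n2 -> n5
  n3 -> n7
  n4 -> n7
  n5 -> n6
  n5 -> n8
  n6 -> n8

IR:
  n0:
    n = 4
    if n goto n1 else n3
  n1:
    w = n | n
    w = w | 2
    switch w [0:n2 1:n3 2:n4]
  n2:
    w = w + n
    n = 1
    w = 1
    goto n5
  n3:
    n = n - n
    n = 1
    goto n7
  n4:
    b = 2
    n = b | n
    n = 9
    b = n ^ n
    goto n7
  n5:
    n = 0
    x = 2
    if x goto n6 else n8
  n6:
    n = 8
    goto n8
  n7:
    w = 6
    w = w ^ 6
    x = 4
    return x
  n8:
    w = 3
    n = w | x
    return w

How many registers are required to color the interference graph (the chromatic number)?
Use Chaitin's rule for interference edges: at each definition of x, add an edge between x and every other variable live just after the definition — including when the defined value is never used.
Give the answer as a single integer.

Block summaries:
  n0: def={n} ue=∅
  n1: def={w} ue={n}
  n2: def={n,w} ue={n,w}
  n3: def={n} ue={n}
  n4: def={b,n} ue={n}
  n5: def={n,x} ue=∅
  n6: def={n} ue=∅
  n7: def={w,x} ue=∅
  n8: def={n,w} ue={x}

Live sets:
  live n0: ∅→{n}
  live n1: {n}→{n,w}
  live n2: {n,w}→∅
  live n3: {n}→∅
  live n4: {n}→∅
  live n5: ∅→{x}
  live n6: {x}→{x}
  live n7: ∅→∅
  live n8: {x}→∅

Interfere edges:
  b — {n}
  n — {b,w,x}
  w — {n,x}
  x — {n,w}

Colouring:
  {n,w,x} pairwise interfere (3-clique) ⇒ χ ≥ 3
  3-colouring: r0={n}  r1={b,w}  r2={x}
  χ = 3

Answer: 3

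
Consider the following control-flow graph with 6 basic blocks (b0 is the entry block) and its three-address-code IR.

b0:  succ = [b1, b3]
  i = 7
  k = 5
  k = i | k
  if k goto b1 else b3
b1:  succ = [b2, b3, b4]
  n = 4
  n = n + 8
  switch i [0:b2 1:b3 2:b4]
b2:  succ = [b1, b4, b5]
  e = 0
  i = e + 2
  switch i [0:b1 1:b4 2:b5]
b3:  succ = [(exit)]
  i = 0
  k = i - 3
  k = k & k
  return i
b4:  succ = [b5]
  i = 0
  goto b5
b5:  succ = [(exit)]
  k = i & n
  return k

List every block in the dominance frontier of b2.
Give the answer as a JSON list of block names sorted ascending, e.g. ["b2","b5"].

Answer: ["b1", "b4", "b5"]

Derivation:
idom tree: b1←b0 b2←b1 b3←b0 b4←b1 b5←b1
Dom at joins:
  b1: preds {b0,b2}: {b0} ∩ {b0,b1,b2} = {b0}; idom=b0
  b3: preds {b0,b1}: {b0} ∩ {b0,b1} = {b0}; idom=b0
  b4: preds {b1,b2}: {b0,b1} ∩ {b0,b1,b2} = {b0,b1}; idom=b1
  b5: preds {b2,b4}: {b0,b1,b2} ∩ {b0,b1,b4} = {b0,b1}; idom=b1

DF derivation:
  b1←b0: walk · to b0
  b1←b2: walk b2→b1 to b0
  b3←b0: walk · to b0
  b3←b1: walk b1 to b0
  b4←b1: walk · to b1
  b4←b2: walk b2 to b1
  b5←b2: walk b2 to b1
  b5←b4: walk b4 to b1
  b0 → ∅
  b1 → {b1,b3}
  b2 → {b1,b4,b5}
  b3 → ∅
  b4 → {b5}
  b5 → ∅

DF(b2) = ["b1", "b4", "b5"]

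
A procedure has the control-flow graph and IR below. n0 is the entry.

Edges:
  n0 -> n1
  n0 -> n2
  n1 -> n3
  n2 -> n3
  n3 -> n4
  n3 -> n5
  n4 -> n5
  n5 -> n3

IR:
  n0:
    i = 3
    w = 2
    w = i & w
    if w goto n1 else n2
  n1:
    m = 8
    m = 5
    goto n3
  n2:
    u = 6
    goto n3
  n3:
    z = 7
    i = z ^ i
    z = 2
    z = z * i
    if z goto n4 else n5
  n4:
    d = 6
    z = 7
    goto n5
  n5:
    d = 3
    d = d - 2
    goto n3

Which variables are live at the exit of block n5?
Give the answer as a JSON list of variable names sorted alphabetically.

Answer: ["i"]

Working:
Per-block:
  n0: {i,w} / ∅
  n1: {m} / ∅
  n2: {u} / ∅
  n3: {i,z} / {i}
  n4: {d,z} / ∅
  n5: {d} / ∅

Backward fixpoint:
  live n0: ∅→{i}
  live n1: {i}→{i}
  live n2: {i}→{i}
  live n3: {i}→{i}
  live n4: {i}→{i}
  live n5: {i}→{i}

live-out(n5) = ["i"]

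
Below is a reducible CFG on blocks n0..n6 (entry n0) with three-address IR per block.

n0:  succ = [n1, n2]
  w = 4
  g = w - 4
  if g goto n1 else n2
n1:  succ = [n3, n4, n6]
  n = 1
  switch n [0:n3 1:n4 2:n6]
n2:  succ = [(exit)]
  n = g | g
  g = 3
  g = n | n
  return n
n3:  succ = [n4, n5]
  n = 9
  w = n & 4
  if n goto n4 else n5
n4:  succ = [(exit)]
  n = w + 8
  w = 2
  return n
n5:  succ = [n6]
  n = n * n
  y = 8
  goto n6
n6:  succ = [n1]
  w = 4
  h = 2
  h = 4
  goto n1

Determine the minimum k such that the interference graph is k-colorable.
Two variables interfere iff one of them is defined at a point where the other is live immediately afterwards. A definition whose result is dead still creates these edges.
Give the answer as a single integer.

def/use:
  n0: def={g,w} ue=∅
  n1: def={n} ue=∅
  n2: def={g,n} ue={g}
  n3: def={n,w} ue=∅
  n4: def={n,w} ue={w}
  n5: def={n,y} ue={n}
  n6: def={h,w} ue=∅

Liveness:
  live n0: ∅→{g,w}
  live n1: {w}→{w}
  live n2: {g}→∅
  live n3: ∅→{n,w}
  live n4: {w}→∅
  live n5: {n}→∅
  live n6: ∅→{w}

Interference:
  g — {n,w}
  h — {w}
  n — {g,w}
  w — {g,h,n}
  y — ∅

Colouring:
  {g,n,w} pairwise interfere (3-clique) ⇒ χ ≥ 3
  3-colouring: r0={w,y}  r1={g,h}  r2={n}
  χ = 3

Answer: 3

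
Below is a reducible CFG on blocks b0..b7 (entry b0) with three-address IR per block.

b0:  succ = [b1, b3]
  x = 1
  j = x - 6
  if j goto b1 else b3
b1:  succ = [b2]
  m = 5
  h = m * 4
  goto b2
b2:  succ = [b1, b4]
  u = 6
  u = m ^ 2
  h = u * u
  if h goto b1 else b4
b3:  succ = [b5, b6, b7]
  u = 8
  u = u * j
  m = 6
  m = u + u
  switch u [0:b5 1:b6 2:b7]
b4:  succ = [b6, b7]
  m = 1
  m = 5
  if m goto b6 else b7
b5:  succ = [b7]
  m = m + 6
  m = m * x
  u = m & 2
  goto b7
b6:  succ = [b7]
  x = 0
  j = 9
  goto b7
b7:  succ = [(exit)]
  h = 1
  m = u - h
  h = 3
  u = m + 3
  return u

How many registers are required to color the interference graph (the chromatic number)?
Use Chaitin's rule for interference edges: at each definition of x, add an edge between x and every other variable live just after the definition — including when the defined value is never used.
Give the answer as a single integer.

Answer: 3

Working:
Block summaries:
  b0: def={j,x} ue=∅
  b1: def={h,m} ue=∅
  b2: def={h,u} ue={m}
  b3: def={m,u} ue={j}
  b4: def={m} ue=∅
  b5: def={m,u} ue={m,x}
  b6: def={j,x} ue=∅
  b7: def={h,m,u} ue={u}

Live sets:
  b0 li=∅ lo={j,x}
  b1 li=∅ lo={m}
  b2 li={m} lo={u}
  b3 li={j,x} lo={m,u,x}
  b4 li={u} lo={u}
  b5 li={m,x} lo={u}
  b6 li={u} lo={u}
  b7 li={u} lo=∅

Interference:
  h↔{m,u}
  j↔{u,x}
  m↔{h,u,x}
  u↔{h,j,m,x}
  x↔{j,m,u}

Colouring:
  lower bound: {h,m,u} mutually conflict ⇒ χ ≥ 3
  3-colouring: r0={u}  r1={j,m}  r2={h,x}
  χ = 3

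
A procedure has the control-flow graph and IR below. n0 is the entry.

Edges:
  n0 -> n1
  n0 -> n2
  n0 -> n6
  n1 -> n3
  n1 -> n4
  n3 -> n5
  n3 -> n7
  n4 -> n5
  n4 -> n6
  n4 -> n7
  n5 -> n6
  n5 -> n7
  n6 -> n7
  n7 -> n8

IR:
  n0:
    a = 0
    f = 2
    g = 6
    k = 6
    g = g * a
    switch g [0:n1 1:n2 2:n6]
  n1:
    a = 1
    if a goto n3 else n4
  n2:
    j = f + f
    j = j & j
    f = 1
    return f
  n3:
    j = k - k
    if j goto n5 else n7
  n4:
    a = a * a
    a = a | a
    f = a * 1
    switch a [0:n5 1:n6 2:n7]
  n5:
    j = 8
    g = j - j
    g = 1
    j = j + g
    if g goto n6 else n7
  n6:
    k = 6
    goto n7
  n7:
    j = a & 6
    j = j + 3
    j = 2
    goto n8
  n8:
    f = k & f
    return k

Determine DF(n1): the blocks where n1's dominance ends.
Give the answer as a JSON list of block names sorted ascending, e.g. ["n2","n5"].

Answer: ["n6", "n7"]

Derivation:
idom tree: n1←n0 n2←n0 n3←n1 n4←n1 n5←n1 n6←n0 n7←n0 n8←n7
Join-block Dom:
  n5: preds {n3,n4}: {n0,n1,n3} ∩ {n0,n1,n4} = {n0,n1}; idom=n1
  n6: preds {n0,n4,n5}: {n0} ∩ {n0,n1,n4} ∩ {n0,n1,n5} = {n0}; idom=n0
  n7: preds {n3,n4,n5,n6}: {n0,n1,n3} ∩ {n0,n1,n4} ∩ {n0,n1,n5} ∩ {n0,n6} = {n0}; idom=n0

DF walk-up:
  n5←n3: walk n3 to n1
  n5←n4: walk n4 to n1
  n6←n0: walk · to n0
  n6←n4: walk n4→n1 to n0
  n6←n5: walk n5→n1 to n0
  n7←n3: walk n3→n1 to n0
  n7←n4: walk n4→n1 to n0
  n7←n5: walk n5→n1 to n0
  n7←n6: walk n6 to n0
  n0: DF=∅
  n1: DF={n6,n7}
  n2: DF=∅
  n3: DF={n5,n7}
  n4: DF={n5,n6,n7}
  n5: DF={n6,n7}
  n6: DF={n7}
  n7: DF=∅
  n8: DF=∅

DF(n1) = ["n6", "n7"]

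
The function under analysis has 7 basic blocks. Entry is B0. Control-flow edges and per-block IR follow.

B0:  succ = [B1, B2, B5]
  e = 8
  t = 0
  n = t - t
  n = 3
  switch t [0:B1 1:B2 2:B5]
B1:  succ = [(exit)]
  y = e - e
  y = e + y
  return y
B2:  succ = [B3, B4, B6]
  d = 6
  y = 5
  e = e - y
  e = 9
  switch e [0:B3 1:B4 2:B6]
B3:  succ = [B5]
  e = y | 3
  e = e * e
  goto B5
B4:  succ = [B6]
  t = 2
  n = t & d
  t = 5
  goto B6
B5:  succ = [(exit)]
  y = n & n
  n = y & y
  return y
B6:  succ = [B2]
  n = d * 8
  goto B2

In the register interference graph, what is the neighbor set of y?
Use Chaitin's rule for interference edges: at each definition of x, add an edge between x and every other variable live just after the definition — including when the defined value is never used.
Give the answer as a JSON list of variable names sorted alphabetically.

Answer: ["d", "e", "n"]

Derivation:
Block summaries:
  B0 def {e,n,t} use ∅
  B1 def {y} use {e}
  B2 def {d,e,y} use {e}
  B3 def {e} use {y}
  B4 def {n,t} use {d}
  B5 def {n,y} use {n}
  B6 def {n} use {d}

Backward fixpoint:
  B0: in=∅ out={e,n}
  B1: in={e} out=∅
  B2: in={e,n} out={d,e,n,y}
  B3: in={n,y} out={n}
  B4: in={d,e} out={d,e}
  B5: in={n} out=∅
  B6: in={d,e} out={e,n}

Interference:
  d: {e,n,t,y}
  e: {d,n,t,y}
  n: {d,e,t,y}
  t: {d,e,n}
  y: {d,e,n}

N(y) = ["d", "e", "n"]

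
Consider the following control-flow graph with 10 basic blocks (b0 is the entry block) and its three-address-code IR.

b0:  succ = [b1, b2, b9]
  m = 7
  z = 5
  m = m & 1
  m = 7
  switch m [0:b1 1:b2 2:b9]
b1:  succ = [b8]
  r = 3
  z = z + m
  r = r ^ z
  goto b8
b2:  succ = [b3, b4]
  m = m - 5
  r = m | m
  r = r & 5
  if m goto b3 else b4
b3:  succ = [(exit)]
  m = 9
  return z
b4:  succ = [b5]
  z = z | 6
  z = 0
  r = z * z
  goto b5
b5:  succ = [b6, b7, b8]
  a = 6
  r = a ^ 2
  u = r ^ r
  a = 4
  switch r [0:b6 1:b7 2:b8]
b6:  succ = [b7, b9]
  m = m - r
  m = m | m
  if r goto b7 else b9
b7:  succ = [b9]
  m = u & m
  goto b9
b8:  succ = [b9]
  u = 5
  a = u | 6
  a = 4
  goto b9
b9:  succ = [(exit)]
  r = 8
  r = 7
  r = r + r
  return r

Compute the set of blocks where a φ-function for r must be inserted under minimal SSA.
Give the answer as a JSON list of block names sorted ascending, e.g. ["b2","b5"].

idom tree: b1←b0 b2←b0 b3←b2 b4←b2 b5←b4 b6←b5 b7←b5 b8←b0 b9←b0
Dom∩ at merges:
  b7: preds {b5,b6}: {b0,b2,b4,b5} ∩ {b0,b2,b4,b5,b6} = {b0,b2,b4,b5}; idom=b5
  b8: preds {b1,b5}: {b0,b1} ∩ {b0,b2,b4,b5} = {b0}; idom=b0
  b9: preds {b0,b6,b7,b8}: {b0} ∩ {b0,b2,b4,b5,b6} ∩ {b0,b2,b4,b5,b7} ∩ {b0,b8} = {b0}; idom=b0

DF walk-up:
  b7←b5: walk · to b5
  b7←b6: walk b6 to b5
  b8←b1: walk b1 to b0
  b8←b5: walk b5→b4→b2 to b0
  b9←b0: walk · to b0
  b9←b6: walk b6→b5→b4→b2 to b0
  b9←b7: walk b7→b5→b4→b2 to b0
  b9←b8: walk b8 to b0
  DF(b0)=∅
  DF(b1)={b8}
  DF(b2)={b8,b9}
  DF(b3)=∅
  DF(b4)={b8,b9}
  DF(b5)={b8,b9}
  DF(b6)={b7,b9}
  DF(b7)={b9}
  DF(b8)={b9}
  DF(b9)=∅

φ for r: defs {b1,b2,b4,b5,b9}
  DF⁺ = {b8,b9}

Answer: ["b8", "b9"]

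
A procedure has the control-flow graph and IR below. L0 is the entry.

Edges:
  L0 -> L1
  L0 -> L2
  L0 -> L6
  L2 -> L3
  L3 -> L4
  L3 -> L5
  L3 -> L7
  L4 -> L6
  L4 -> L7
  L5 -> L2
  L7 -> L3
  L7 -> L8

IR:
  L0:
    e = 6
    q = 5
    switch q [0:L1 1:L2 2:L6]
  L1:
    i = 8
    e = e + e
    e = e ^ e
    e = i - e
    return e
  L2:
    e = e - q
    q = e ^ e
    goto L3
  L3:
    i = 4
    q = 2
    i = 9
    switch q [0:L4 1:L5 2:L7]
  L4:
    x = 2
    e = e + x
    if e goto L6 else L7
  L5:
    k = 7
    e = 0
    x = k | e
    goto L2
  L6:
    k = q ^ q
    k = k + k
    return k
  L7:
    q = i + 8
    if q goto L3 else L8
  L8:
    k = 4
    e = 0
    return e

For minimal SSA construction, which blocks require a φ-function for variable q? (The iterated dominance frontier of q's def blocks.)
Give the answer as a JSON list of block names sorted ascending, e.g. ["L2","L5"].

Answer: ["L2", "L3", "L6"]

Working:
idom tree: L1←L0 L2←L0 L3←L2 L4←L3 L5←L3 L6←L0 L7←L3 L8←L7
Dom∩ at merges:
  L2: preds {L0,L5}: {L0} ∩ {L0,L2,L3,L5} = {L0}; idom=L0
  L3: preds {L2,L7}: {L0,L2} ∩ {L0,L2,L3,L7} = {L0,L2}; idom=L2
  L6: preds {L0,L4}: {L0} ∩ {L0,L2,L3,L4} = {L0}; idom=L0
  L7: preds {L3,L4}: {L0,L2,L3} ∩ {L0,L2,L3,L4} = {L0,L2,L3}; idom=L3

DF derivation:
  join L2 pred L0: · stop@L0
  join L2 pred L5: L5→L3→L2 stop@L0
  join L3 pred L2: · stop@L2
  join L3 pred L7: L7→L3 stop@L2
  join L6 pred L0: · stop@L0
  join L6 pred L4: L4→L3→L2 stop@L0
  join L7 pred L3: · stop@L3
  join L7 pred L4: L4 stop@L3
  L0 → ∅
  L1 → ∅
  L2 → {L2,L6}
  L3 → {L2,L3,L6}
  L4 → {L6,L7}
  L5 → {L2}
  L6 → ∅
  L7 → {L3}
  L8 → ∅

φ for q: defs {L0,L2,L3,L7}
  DF⁺ = {L2,L3,L6}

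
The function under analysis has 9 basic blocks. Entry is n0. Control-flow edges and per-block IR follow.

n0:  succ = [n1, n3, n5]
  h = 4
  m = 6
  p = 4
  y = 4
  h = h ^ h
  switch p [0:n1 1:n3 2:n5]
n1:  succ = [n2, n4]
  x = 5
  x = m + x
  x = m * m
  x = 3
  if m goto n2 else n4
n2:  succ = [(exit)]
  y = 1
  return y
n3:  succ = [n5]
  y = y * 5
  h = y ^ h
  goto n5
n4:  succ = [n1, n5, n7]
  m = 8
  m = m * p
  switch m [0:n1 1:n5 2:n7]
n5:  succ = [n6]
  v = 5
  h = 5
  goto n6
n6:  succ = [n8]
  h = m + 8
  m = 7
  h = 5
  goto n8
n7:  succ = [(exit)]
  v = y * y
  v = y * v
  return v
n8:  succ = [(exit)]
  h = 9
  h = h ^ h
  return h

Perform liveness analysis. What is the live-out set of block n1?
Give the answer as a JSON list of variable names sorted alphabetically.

Block summaries:
  n0 def {h,m,p,y} use ∅
  n1 def {x} use {m}
  n2 def {y} use ∅
  n3 def {h,y} use {h,y}
  n4 def {m} use {p}
  n5 def {h,v} use ∅
  n6 def {h,m} use {m}
  n7 def {v} use {y}
  n8 def {h} use ∅

Liveness:
  n0 li=∅ lo={h,m,p,y}
  n1 li={m,p,y} lo={p,y}
  n2 li=∅ lo=∅
  n3 li={h,m,y} lo={m}
  n4 li={p,y} lo={m,p,y}
  n5 li={m} lo={m}
  n6 li={m} lo=∅
  n7 li={y} lo=∅
  n8 li=∅ lo=∅

live-out(n1) = ["p", "y"]

Answer: ["p", "y"]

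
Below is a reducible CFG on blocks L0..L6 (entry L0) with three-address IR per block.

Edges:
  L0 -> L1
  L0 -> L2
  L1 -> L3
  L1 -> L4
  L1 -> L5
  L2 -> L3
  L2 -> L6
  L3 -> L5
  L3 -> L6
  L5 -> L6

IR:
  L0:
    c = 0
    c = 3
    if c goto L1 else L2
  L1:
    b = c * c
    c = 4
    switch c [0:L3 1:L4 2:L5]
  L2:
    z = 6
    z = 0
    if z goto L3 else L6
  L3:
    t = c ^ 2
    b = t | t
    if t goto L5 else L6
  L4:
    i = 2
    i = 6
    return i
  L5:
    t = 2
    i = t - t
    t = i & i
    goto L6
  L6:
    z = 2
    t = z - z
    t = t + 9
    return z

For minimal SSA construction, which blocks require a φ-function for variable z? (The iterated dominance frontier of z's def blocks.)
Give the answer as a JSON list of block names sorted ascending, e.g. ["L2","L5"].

idom tree: L1←L0 L2←L0 L3←L0 L4←L1 L5←L0 L6←L0
Dom at joins:
  L3: preds {L1,L2}: {L0,L1} ∩ {L0,L2} = {L0}; idom=L0
  L5: preds {L1,L3}: {L0,L1} ∩ {L0,L3} = {L0}; idom=L0
  L6: preds {L2,L3,L5}: {L0,L2} ∩ {L0,L3} ∩ {L0,L5} = {L0}; idom=L0

DF walk-up:
  join L3 pred L1: L1 stop@L0
  join L3 pred L2: L2 stop@L0
  join L5 pred L1: L1 stop@L0
  join L5 pred L3: L3 stop@L0
  join L6 pred L2: L2 stop@L0
  join L6 pred L3: L3 stop@L0
  join L6 pred L5: L5 stop@L0
  DF(L0)=∅
  DF(L1)={L3,L5}
  DF(L2)={L3,L6}
  DF(L3)={L5,L6}
  DF(L4)=∅
  DF(L5)={L6}
  DF(L6)=∅

φ for z: defs {L2,L6}
  DF⁺ = {L3,L5,L6}

Answer: ["L3", "L5", "L6"]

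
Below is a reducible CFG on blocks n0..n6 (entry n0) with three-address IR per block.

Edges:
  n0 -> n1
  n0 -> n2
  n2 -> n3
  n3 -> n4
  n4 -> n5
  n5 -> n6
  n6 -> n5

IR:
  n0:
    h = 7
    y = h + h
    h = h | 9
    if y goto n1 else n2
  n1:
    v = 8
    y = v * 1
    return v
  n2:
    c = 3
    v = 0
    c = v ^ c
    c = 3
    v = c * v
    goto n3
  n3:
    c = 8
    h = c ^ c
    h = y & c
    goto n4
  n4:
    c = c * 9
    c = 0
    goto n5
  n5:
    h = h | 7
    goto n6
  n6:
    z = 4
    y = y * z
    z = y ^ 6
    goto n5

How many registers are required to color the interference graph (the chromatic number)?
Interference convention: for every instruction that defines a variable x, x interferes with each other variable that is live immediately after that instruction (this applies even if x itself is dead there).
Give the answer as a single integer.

Answer: 3

Derivation:
Block summaries:
  n0: {h,y} / ∅
  n1: {v,y} / ∅
  n2: {c,v} / ∅
  n3: {c,h} / {y}
  n4: {c} / {c}
  n5: {h} / {h}
  n6: {y,z} / {y}

Liveness:
  n0: in=∅ out={y}
  n1: in=∅ out=∅
  n2: in={y} out={y}
  n3: in={y} out={c,h,y}
  n4: in={c,h,y} out={h,y}
  n5: in={h,y} out={h,y}
  n6: in={h,y} out={h,y}

Conflict graph:
  c↔{h,v,y}
  h↔{c,y,z}
  v↔{c,y}
  y↔{c,h,v,z}
  z↔{h,y}

Colouring:
  {c,h,y} pairwise interfere (3-clique) ⇒ χ ≥ 3
  3-colouring: c0={y}  c1={c,z}  c2={h,v}
  χ = 3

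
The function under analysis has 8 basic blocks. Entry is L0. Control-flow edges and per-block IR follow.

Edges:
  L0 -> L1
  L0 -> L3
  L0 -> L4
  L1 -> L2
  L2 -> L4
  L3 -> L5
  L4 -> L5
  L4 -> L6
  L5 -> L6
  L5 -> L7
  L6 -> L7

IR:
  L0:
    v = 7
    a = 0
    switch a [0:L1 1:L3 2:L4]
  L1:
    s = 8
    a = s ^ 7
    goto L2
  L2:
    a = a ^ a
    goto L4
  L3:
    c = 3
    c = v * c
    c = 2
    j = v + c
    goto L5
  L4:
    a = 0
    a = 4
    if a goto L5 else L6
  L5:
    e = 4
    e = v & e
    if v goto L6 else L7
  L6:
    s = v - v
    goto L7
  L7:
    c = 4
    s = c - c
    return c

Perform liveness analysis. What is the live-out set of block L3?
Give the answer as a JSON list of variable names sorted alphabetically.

def/use:
  L0: def={a,v} ue=∅
  L1: def={a,s} ue=∅
  L2: def={a} ue={a}
  L3: def={c,j} ue={v}
  L4: def={a} ue=∅
  L5: def={e} ue={v}
  L6: def={s} ue={v}
  L7: def={c,s} ue=∅

Backward fixpoint:
  live L0: ∅→{v}
  live L1: {v}→{a,v}
  live L2: {a,v}→{v}
  live L3: {v}→{v}
  live L4: {v}→{v}
  live L5: {v}→{v}
  live L6: {v}→∅
  live L7: ∅→∅

live-out(L3) = ["v"]

Answer: ["v"]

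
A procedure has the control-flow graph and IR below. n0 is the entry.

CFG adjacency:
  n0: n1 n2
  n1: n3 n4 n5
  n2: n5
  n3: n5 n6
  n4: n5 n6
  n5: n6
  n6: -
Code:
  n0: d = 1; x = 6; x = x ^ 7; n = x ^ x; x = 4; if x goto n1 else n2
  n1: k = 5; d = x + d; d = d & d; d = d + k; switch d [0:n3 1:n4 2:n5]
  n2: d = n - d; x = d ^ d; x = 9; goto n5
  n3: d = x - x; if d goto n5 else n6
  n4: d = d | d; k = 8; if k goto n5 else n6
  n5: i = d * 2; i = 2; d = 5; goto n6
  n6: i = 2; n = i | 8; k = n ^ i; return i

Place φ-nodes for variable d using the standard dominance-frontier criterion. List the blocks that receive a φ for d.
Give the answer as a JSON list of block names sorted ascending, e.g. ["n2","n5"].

Answer: ["n5", "n6"]

Analysis:
idom tree: n1←n0 n2←n0 n3←n1 n4←n1 n5←n0 n6←n0
Dom∩ at merges:
  n5: preds {n1,n2,n3,n4}: {n0,n1} ∩ {n0,n2} ∩ {n0,n1,n3} ∩ {n0,n1,n4} = {n0}; idom=n0
  n6: preds {n3,n4,n5}: {n0,n1,n3} ∩ {n0,n1,n4} ∩ {n0,n5} = {n0}; idom=n0

DF walk-up:
  n5←n1: walk n1 to n0
  n5←n2: walk n2 to n0
  n5←n3: walk n3→n1 to n0
  n5←n4: walk n4→n1 to n0
  n6←n3: walk n3→n1 to n0
  n6←n4: walk n4→n1 to n0
  n6←n5: walk n5 to n0
  DF(n0)=∅
  DF(n1)={n5,n6}
  DF(n2)={n5}
  DF(n3)={n5,n6}
  DF(n4)={n5,n6}
  DF(n5)={n6}
  DF(n6)=∅

φ for d: defs {n0,n1,n2,n3,n4,n5}
  DF⁺ = {n5,n6}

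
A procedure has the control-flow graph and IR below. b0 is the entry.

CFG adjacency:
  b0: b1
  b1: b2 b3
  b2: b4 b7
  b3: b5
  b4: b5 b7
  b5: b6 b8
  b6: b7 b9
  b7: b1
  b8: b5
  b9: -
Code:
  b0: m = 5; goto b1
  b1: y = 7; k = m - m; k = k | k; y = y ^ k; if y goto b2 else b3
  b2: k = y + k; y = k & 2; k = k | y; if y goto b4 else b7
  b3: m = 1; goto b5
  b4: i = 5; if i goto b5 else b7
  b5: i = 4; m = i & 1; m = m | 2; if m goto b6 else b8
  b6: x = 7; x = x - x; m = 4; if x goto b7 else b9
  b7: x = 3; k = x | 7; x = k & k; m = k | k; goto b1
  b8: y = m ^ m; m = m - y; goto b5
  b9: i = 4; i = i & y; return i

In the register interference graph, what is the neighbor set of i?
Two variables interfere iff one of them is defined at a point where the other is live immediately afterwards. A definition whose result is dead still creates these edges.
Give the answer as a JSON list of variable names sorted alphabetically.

Answer: ["y"]

Working:
def/use:
  b0: def={m} ue=∅
  b1: def={k,y} ue={m}
  b2: def={k,y} ue={k,y}
  b3: def={m} ue=∅
  b4: def={i} ue=∅
  b5: def={i,m} ue=∅
  b6: def={m,x} ue=∅
  b7: def={k,m,x} ue=∅
  b8: def={m,y} ue={m}
  b9: def={i} ue={y}

Backward fixpoint:
  b0: in=∅ out={m}
  b1: in={m} out={k,y}
  b2: in={k,y} out={y}
  b3: in={y} out={y}
  b4: in={y} out={y}
  b5: in={y} out={m,y}
  b6: in={y} out={y}
  b7: in=∅ out={m}
  b8: in={m} out={y}
  b9: in={y} out=∅

Interfere edges:
  i — {y}
  k — {x,y}
  m — {x,y}
  x — {k,m,y}
  y — {i,k,m,x}

N(i) = ["y"]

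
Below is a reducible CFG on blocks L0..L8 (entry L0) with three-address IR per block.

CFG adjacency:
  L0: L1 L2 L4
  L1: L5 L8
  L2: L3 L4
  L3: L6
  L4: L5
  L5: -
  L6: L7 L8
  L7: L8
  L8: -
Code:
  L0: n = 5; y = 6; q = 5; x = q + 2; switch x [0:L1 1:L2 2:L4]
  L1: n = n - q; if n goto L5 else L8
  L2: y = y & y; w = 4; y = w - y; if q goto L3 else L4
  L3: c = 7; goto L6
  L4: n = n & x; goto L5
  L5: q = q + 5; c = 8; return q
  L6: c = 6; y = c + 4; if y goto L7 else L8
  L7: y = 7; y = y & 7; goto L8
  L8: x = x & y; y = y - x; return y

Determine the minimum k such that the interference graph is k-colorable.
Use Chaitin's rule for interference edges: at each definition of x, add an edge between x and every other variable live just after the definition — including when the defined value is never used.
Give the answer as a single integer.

Block summaries:
  L0 def {n,q,x,y} use ∅
  L1 def {n} use {n,q}
  L2 def {w,y} use {q,y}
  L3 def {c} use ∅
  L4 def {n} use {n,x}
  L5 def {c,q} use {q}
  L6 def {c,y} use ∅
  L7 def {y} use ∅
  L8 def {x,y} use {x,y}

Liveness:
  L0 li=∅ lo={n,q,x,y}
  L1 li={n,q,x,y} lo={q,x,y}
  L2 li={n,q,x,y} lo={n,q,x}
  L3 li={x} lo={x}
  L4 li={n,q,x} lo={q}
  L5 li={q} lo=∅
  L6 li={x} lo={x,y}
  L7 li={x} lo={x,y}
  L8 li={x,y} lo=∅

Conflict graph:
  c↔{q,x}
  n↔{q,w,x,y}
  q↔{c,n,w,x,y}
  w↔{n,q,x,y}
  x↔{c,n,q,w,y}
  y↔{n,q,w,x}

Registers:
  clique {n,q,w,x,y} ⇒ need ≥ 5
  assign c→R2 n→R2 q→R0 w→R3 x→R1 y→R4 — no edge inside a register ⇒ χ ≤ 5
  χ = 5

Answer: 5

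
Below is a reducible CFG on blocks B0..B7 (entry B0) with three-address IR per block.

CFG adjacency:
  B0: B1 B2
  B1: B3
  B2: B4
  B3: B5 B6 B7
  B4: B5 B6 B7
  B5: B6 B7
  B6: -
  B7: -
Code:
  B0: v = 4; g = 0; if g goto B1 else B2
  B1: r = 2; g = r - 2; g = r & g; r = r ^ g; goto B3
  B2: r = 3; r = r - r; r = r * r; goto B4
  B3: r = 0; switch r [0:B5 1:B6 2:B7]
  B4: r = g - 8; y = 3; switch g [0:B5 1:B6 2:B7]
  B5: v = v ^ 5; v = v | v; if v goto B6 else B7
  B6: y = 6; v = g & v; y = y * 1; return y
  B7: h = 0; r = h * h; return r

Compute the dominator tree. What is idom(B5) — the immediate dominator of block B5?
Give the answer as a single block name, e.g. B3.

Answer: B0

Working:
idom tree: B1←B0 B2←B0 B3←B1 B4←B2 B5←B0 B6←B0 B7←B0
Dom at joins:
  B5: preds {B3,B4}: {B0,B1,B3} ∩ {B0,B2,B4} = {B0}; idom=B0
  B6: preds {B3,B4,B5}: {B0,B1,B3} ∩ {B0,B2,B4} ∩ {B0,B5} = {B0}; idom=B0
  B7: preds {B3,B4,B5}: {B0,B1,B3} ∩ {B0,B2,B4} ∩ {B0,B5} = {B0}; idom=B0

idom(B5) = B0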